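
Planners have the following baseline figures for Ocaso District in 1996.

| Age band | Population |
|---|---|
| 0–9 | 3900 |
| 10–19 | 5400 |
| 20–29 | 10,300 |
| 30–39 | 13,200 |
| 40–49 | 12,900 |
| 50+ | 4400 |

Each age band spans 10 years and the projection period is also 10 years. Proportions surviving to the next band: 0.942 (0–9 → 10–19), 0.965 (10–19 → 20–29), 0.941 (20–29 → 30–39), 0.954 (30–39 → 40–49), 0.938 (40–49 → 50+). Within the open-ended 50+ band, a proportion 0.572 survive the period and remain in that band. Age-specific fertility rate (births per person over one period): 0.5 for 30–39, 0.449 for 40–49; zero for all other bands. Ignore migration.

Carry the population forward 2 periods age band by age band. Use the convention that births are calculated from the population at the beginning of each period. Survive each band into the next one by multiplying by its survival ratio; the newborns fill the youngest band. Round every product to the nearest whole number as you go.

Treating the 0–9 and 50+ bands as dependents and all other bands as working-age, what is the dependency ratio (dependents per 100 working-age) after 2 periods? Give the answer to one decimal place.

— Period 1 —
Births: 13200 × 0.5 = 6600 ; 12900 × 0.449 = 5792 → total 12392
10–19: 3900 × 0.942 = 3674
20–29: 5400 × 0.965 = 5211
30–39: 10300 × 0.941 = 9692
40–49: 13200 × 0.954 = 12593
50+: 12900 × 0.938 + 4400 × 0.572 = 12100 + 2517 = 14617
End of period: [12392, 3674, 5211, 9692, 12593, 14617]
— Period 2 —
Births: 9692 × 0.5 = 4846 ; 12593 × 0.449 = 5654 → total 10500
10–19: 12392 × 0.942 = 11673
20–29: 3674 × 0.965 = 3545
30–39: 5211 × 0.941 = 4904
40–49: 9692 × 0.954 = 9246
50+: 12593 × 0.938 + 14617 × 0.572 = 11812 + 8361 = 20173
End of period: [10500, 11673, 3545, 4904, 9246, 20173]
Dependents (band 0–9 + band 50+) = 10500 + 20173 = 30673; working-age = 29368; ratio = 30673/29368 × 100 = 104.4

104.4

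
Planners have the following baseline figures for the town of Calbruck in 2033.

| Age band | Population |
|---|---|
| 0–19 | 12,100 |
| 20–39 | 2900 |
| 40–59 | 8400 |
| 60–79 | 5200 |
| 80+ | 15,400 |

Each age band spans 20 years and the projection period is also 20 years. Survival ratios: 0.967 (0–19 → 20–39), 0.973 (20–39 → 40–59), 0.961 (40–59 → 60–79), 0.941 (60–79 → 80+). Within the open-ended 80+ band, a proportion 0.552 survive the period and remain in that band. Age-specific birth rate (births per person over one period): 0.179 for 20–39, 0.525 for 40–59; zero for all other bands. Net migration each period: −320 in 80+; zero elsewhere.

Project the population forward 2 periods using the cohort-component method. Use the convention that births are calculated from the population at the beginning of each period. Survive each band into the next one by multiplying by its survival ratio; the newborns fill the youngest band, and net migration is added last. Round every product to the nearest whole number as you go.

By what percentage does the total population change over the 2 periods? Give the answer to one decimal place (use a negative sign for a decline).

-16.1

(Groups numbered youngest = 1 to oldest = 5.)
Period 1:
Births: 2900 × 0.179 = 519, 8400 × 0.525 = 4410 — total 4929
Group 2: 12100 × 0.967 = 11701
Group 3: 2900 × 0.973 = 2822
Group 4: 8400 × 0.961 = 8072
Group 5: 5200 × 0.941 + 15400 × 0.552 = 4893 + 8501 = 13394
Net migration: Group 5 − 320 → 13074
→ [4929, 11701, 2822, 8072, 13074]
Period 2:
Births: 11701 × 0.179 = 2094, 2822 × 0.525 = 1482 — total 3576
Group 2: 4929 × 0.967 = 4766
Group 3: 11701 × 0.973 = 11385
Group 4: 2822 × 0.961 = 2712
Group 5: 8072 × 0.941 + 13074 × 0.552 = 7596 + 7217 = 14813
Net migration: Group 5 − 320 → 14493
→ [3576, 4766, 11385, 2712, 14493]
Total: 44000 → 36932; change = -7068; percentage change = -16.1%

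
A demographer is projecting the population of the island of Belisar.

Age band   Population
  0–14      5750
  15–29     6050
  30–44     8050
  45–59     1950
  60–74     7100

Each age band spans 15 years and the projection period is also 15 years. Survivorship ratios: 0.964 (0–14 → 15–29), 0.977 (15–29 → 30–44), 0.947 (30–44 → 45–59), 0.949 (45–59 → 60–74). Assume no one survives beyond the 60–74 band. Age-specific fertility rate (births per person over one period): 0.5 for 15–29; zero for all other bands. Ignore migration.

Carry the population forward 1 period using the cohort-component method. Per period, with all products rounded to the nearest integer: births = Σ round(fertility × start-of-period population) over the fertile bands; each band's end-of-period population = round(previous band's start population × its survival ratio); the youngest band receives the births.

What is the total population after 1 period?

23953

After projecting period 1:
Births: 6050 × 0.5 = 3025
15–29: 5750 × 0.964 = 5543
30–44: 6050 × 0.977 = 5911
45–59: 8050 × 0.947 = 7623
60–74: 1950 × 0.949 = 1851
→ [3025, 5543, 5911, 7623, 1851]
Total after period 1: 3025 + 5543 + 5911 + 7623 + 1851 = 23953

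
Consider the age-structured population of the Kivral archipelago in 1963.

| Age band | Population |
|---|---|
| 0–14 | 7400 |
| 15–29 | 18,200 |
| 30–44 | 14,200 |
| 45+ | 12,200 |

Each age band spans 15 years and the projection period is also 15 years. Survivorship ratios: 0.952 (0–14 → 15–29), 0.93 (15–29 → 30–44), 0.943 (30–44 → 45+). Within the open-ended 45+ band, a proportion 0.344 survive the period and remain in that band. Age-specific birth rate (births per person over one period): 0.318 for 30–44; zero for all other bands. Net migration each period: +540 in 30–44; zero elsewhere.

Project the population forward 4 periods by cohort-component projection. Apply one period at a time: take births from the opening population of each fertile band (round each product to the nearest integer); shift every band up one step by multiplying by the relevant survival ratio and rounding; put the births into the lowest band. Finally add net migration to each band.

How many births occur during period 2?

Numbering the groups 1..4 from youngest to oldest:
— Period 1 —
Births: 14200 × 0.318 = 4516
Group 2: 7400 × 0.952 = 7045
Group 3: 18200 × 0.93 = 16926
Group 4: 14200 × 0.943 + 12200 × 0.344 = 13391 + 4197 = 17588
Net migration: Group 3 + 540 → 17466
End of period: [4516, 7045, 17466, 17588]
— Period 2 —
Births: 17466 × 0.318 = 5554
Group 2: 4516 × 0.952 = 4299
Group 3: 7045 × 0.93 = 6552
Group 4: 17466 × 0.943 + 17588 × 0.344 = 16470 + 6050 = 22520
Net migration: Group 3 + 540 → 7092
End of period: [5554, 4299, 7092, 22520]

5554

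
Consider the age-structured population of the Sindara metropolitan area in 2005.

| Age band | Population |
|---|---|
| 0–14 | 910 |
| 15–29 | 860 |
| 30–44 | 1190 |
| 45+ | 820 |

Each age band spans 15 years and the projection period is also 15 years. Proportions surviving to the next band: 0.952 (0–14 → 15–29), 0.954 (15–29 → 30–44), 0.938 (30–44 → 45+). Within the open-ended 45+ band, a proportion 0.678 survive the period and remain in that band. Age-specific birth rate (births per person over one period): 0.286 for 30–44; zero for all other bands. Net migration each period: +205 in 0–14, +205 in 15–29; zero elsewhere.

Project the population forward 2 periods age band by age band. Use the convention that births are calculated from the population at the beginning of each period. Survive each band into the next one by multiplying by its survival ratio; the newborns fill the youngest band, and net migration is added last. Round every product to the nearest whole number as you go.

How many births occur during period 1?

[period 1]
Births: 1190 × 0.286 = 340
15–29: 910 × 0.952 = 866
30–44: 860 × 0.954 = 820
45+: 1190 × 0.938 + 820 × 0.678 = 1116 + 556 = 1672
Net migration: 0–14 + 205 → 545; 15–29 + 205 → 1071
→ [545, 1071, 820, 1672]

340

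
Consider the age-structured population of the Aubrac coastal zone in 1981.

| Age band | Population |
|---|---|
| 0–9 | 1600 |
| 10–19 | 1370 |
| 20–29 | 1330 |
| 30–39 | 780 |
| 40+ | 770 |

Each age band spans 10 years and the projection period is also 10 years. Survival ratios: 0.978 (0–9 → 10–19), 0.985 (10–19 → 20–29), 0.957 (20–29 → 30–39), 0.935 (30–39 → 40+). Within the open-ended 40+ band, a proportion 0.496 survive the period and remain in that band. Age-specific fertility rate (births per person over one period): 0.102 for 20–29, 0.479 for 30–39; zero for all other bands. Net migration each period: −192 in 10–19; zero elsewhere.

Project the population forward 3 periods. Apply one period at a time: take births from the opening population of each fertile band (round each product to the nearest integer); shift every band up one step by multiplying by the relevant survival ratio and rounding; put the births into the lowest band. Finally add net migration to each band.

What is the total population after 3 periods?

4963

After projecting period 1:
Births: 1330 * 0.102 = 136  |  780 * 0.479 = 374 → total 510
10–19: 1600 * 0.978 = 1565
20–29: 1370 * 0.985 = 1349
30–39: 1330 * 0.957 = 1273
40+: 780 * 0.935 + 770 * 0.496 = 729 + 382 = 1111
Net migration: 10–19 − 192 → 1373
End of period: [510, 1373, 1349, 1273, 1111]
After projecting period 2:
Births: 1349 * 0.102 = 138  |  1273 * 0.479 = 610 → total 748
10–19: 510 * 0.978 = 499
20–29: 1373 * 0.985 = 1352
30–39: 1349 * 0.957 = 1291
40+: 1273 * 0.935 + 1111 * 0.496 = 1190 + 551 = 1741
Net migration: 10–19 − 192 → 307
End of period: [748, 307, 1352, 1291, 1741]
After projecting period 3:
Births: 1352 * 0.102 = 138  |  1291 * 0.479 = 618 → total 756
10–19: 748 * 0.978 = 732
20–29: 307 * 0.985 = 302
30–39: 1352 * 0.957 = 1294
40+: 1291 * 0.935 + 1741 * 0.496 = 1207 + 864 = 2071
Net migration: 10–19 − 192 → 540
End of period: [756, 540, 302, 1294, 2071]
Total after period 3: 756 + 540 + 302 + 1294 + 2071 = 4963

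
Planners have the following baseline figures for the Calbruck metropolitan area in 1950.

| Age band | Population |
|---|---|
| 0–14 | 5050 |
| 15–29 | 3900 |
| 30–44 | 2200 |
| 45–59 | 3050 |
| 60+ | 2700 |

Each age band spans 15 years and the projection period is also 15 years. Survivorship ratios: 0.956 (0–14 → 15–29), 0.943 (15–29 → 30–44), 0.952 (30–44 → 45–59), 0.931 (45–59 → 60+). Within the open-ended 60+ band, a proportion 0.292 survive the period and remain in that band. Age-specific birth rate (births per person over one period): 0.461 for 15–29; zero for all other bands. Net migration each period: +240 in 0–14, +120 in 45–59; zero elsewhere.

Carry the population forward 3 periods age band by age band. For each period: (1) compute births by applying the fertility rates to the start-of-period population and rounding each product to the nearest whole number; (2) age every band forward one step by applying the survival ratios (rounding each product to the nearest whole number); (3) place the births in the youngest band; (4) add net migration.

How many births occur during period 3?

Period 1.
Births: 3900 * 0.461 = 1798
15–29: 5050 * 0.956 = 4828
30–44: 3900 * 0.943 = 3678
45–59: 2200 * 0.952 = 2094
60+: 3050 * 0.931 + 2700 * 0.292 = 2840 + 788 = 3628
Net migration: 0–14 + 240 → 2038; 45–59 + 120 → 2214
Population now: 0–14=2038, 15–29=4828, 30–44=3678, 45–59=2214, 60+=3628
Period 2.
Births: 4828 * 0.461 = 2226
15–29: 2038 * 0.956 = 1948
30–44: 4828 * 0.943 = 4553
45–59: 3678 * 0.952 = 3501
60+: 2214 * 0.931 + 3628 * 0.292 = 2061 + 1059 = 3120
Net migration: 0–14 + 240 → 2466; 45–59 + 120 → 3621
Population now: 0–14=2466, 15–29=1948, 30–44=4553, 45–59=3621, 60+=3120
Period 3.
Births: 1948 * 0.461 = 898
15–29: 2466 * 0.956 = 2357
30–44: 1948 * 0.943 = 1837
45–59: 4553 * 0.952 = 4334
60+: 3621 * 0.931 + 3120 * 0.292 = 3371 + 911 = 4282
Net migration: 0–14 + 240 → 1138; 45–59 + 120 → 4454
Population now: 0–14=1138, 15–29=2357, 30–44=1837, 45–59=4454, 60+=4282

898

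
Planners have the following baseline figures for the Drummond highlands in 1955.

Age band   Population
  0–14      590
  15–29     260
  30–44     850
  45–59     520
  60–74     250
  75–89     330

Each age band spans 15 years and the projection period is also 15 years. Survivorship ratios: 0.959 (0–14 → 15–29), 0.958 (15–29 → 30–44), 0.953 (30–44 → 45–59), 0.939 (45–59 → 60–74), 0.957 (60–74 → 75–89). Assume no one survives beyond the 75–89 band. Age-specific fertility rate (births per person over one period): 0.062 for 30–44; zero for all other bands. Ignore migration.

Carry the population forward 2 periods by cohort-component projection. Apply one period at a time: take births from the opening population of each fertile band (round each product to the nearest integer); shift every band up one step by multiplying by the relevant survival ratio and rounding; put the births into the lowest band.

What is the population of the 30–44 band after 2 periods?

— Period 1 —
Births: 850 * 0.062 = 53
15–29: 590 * 0.959 = 566
30–44: 260 * 0.958 = 249
45–59: 850 * 0.953 = 810
60–74: 520 * 0.939 = 488
75–89: 250 * 0.957 = 239
Giving 53 / 566 / 249 / 810 / 488 / 239.
— Period 2 —
Births: 249 * 0.062 = 15
15–29: 53 * 0.959 = 51
30–44: 566 * 0.958 = 542
45–59: 249 * 0.953 = 237
60–74: 810 * 0.939 = 761
75–89: 488 * 0.957 = 467
Giving 15 / 51 / 542 / 237 / 761 / 467.

542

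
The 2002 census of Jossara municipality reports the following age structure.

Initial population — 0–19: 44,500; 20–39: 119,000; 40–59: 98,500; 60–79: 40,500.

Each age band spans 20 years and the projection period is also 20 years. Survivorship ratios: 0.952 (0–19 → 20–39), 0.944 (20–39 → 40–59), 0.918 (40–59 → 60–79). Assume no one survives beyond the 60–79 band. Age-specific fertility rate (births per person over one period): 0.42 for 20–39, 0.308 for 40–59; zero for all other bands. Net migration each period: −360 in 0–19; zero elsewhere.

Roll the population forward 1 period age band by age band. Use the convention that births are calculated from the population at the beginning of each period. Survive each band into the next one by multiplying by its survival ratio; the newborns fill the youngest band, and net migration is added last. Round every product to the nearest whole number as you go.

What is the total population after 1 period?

[period 1]
Births: 119000 × 0.42 = 49980, 98500 × 0.308 = 30338 ⇒ total 80318
20–39: 44500 × 0.952 = 42364
40–59: 119000 × 0.944 = 112336
60–79: 98500 × 0.918 = 90423
Net migration: 0–19 − 360 → 79958
Population now: 0–19=79958, 20–39=42364, 40–59=112336, 60–79=90423
Total after period 1: 79958 + 42364 + 112336 + 90423 = 325081

325081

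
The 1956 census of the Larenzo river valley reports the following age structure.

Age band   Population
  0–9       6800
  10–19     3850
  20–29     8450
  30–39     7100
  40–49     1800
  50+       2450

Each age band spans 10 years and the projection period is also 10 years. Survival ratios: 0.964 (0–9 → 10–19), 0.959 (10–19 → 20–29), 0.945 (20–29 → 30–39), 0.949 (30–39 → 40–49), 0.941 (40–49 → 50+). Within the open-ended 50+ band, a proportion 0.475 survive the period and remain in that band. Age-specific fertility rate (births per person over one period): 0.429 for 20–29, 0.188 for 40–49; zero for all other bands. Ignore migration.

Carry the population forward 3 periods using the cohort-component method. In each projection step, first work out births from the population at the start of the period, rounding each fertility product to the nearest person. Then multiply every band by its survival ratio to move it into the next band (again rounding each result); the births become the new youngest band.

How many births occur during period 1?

3963

Period 1.
Births: 8450 * 0.429 = 3625, 1800 * 0.188 = 338 → 3963
10–19: 6800 * 0.964 = 6555
20–29: 3850 * 0.959 = 3692
30–39: 8450 * 0.945 = 7985
40–49: 7100 * 0.949 = 6738
50+: 1800 * 0.941 + 2450 * 0.475 = 1694 + 1164 = 2858
Giving 3963 / 6555 / 3692 / 7985 / 6738 / 2858.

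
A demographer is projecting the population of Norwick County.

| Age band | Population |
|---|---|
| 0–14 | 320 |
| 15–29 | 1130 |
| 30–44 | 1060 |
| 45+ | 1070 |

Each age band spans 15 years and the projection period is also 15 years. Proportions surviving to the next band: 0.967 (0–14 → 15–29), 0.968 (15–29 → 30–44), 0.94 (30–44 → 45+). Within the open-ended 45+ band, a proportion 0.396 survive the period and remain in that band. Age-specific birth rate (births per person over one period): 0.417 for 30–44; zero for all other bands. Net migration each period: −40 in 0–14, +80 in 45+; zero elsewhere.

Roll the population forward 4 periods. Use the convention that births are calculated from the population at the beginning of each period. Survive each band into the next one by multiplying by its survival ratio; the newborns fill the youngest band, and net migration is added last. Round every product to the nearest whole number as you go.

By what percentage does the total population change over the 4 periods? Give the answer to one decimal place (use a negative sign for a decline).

-60.0

[period 1]
Births: 1060 × 0.417 = 442
15–29: 320 × 0.967 = 309
30–44: 1130 × 0.968 = 1094
45+: 1060 × 0.94 + 1070 × 0.396 = 996 + 424 = 1420
Net migration: 0–14 − 40 → 402; 45+ + 80 → 1500
Population now: 0–14=402, 15–29=309, 30–44=1094, 45+=1500
[period 2]
Births: 1094 × 0.417 = 456
15–29: 402 × 0.967 = 389
30–44: 309 × 0.968 = 299
45+: 1094 × 0.94 + 1500 × 0.396 = 1028 + 594 = 1622
Net migration: 0–14 − 40 → 416; 45+ + 80 → 1702
Population now: 0–14=416, 15–29=389, 30–44=299, 45+=1702
[period 3]
Births: 299 × 0.417 = 125
15–29: 416 × 0.967 = 402
30–44: 389 × 0.968 = 377
45+: 299 × 0.94 + 1702 × 0.396 = 281 + 674 = 955
Net migration: 0–14 − 40 → 85; 45+ + 80 → 1035
Population now: 0–14=85, 15–29=402, 30–44=377, 45+=1035
[period 4]
Births: 377 × 0.417 = 157
15–29: 85 × 0.967 = 82
30–44: 402 × 0.968 = 389
45+: 377 × 0.94 + 1035 × 0.396 = 354 + 410 = 764
Net migration: 0–14 − 40 → 117; 45+ + 80 → 844
Population now: 0–14=117, 15–29=82, 30–44=389, 45+=844
Total: 3580 → 1432; change = -2148; percentage change = -60.0%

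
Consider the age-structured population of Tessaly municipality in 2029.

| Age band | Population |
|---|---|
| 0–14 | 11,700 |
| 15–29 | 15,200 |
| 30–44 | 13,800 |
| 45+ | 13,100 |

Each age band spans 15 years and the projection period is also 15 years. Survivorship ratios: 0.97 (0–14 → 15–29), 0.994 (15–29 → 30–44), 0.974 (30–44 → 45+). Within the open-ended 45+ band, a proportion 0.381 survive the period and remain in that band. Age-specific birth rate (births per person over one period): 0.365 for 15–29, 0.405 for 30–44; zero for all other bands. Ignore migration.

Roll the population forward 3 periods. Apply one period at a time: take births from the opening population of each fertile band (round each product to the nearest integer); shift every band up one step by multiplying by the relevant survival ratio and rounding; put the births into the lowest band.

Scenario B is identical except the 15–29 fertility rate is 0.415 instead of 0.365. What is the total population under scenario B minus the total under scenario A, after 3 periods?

2130

Numbering the bands 1..4 from youngest to oldest:
Period 1.
Births: 15200 * 0.365 = 5548, 13800 * 0.405 = 5589 — total 11137
Band 2: 11700 * 0.97 = 11349
Band 3: 15200 * 0.994 = 15109
Band 4: 13800 * 0.974 + 13100 * 0.381 = 13441 + 4991 = 18432
Population now: 0–14=11137, 15–29=11349, 30–44=15109, 45+=18432
Period 2.
Births: 11349 * 0.365 = 4142, 15109 * 0.405 = 6119 — total 10261
Band 2: 11137 * 0.97 = 10803
Band 3: 11349 * 0.994 = 11281
Band 4: 15109 * 0.974 + 18432 * 0.381 = 14716 + 7023 = 21739
Population now: 0–14=10261, 15–29=10803, 30–44=11281, 45+=21739
Period 3.
Births: 10803 * 0.365 = 3943, 11281 * 0.405 = 4569 — total 8512
Band 2: 10261 * 0.97 = 9953
Band 3: 10803 * 0.994 = 10738
Band 4: 11281 * 0.974 + 21739 * 0.381 = 10988 + 8283 = 19271
Population now: 0–14=8512, 15–29=9953, 30–44=10738, 45+=19271
Scenario A total after 3 periods: 48474
Scenario B projection —
Period 1.
Births: 15200 * 0.415 = 6308, 13800 * 0.405 = 5589 — total 11897
Band 2: 11700 * 0.97 = 11349
Band 3: 15200 * 0.994 = 15109
Band 4: 13800 * 0.974 + 13100 * 0.381 = 13441 + 4991 = 18432
Population now: 0–14=11897, 15–29=11349, 30–44=15109, 45+=18432
Period 2.
Births: 11349 * 0.415 = 4710, 15109 * 0.405 = 6119 — total 10829
Band 2: 11897 * 0.97 = 11540
Band 3: 11349 * 0.994 = 11281
Band 4: 15109 * 0.974 + 18432 * 0.381 = 14716 + 7023 = 21739
Population now: 0–14=10829, 15–29=11540, 30–44=11281, 45+=21739
Period 3.
Births: 11540 * 0.415 = 4789, 11281 * 0.405 = 4569 — total 9358
Band 2: 10829 * 0.97 = 10504
Band 3: 11540 * 0.994 = 11471
Band 4: 11281 * 0.974 + 21739 * 0.381 = 10988 + 8283 = 19271
Population now: 0–14=9358, 15–29=10504, 30–44=11471, 45+=19271
Scenario B total after 3 periods: 50604
Difference B − A = 50604 − 48474 = 2130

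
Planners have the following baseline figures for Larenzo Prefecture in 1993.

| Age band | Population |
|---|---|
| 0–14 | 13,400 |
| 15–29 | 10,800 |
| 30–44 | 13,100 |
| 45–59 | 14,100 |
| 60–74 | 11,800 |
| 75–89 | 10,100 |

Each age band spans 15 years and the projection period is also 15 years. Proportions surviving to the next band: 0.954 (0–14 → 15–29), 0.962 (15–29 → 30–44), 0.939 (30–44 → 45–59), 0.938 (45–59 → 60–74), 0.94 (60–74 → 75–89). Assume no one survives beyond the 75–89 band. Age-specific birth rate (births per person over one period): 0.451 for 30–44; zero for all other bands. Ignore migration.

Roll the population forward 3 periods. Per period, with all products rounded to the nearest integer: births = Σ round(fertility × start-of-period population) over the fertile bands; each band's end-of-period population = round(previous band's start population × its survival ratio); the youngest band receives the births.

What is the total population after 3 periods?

46983

— Period 1 —
Births: 13100 × 0.451 = 5908
15–29: 13400 × 0.954 = 12784
30–44: 10800 × 0.962 = 10390
45–59: 13100 × 0.939 = 12301
60–74: 14100 × 0.938 = 13226
75–89: 11800 × 0.94 = 11092
→ [5908, 12784, 10390, 12301, 13226, 11092]
— Period 2 —
Births: 10390 × 0.451 = 4686
15–29: 5908 × 0.954 = 5636
30–44: 12784 × 0.962 = 12298
45–59: 10390 × 0.939 = 9756
60–74: 12301 × 0.938 = 11538
75–89: 13226 × 0.94 = 12432
→ [4686, 5636, 12298, 9756, 11538, 12432]
— Period 3 —
Births: 12298 × 0.451 = 5546
15–29: 4686 × 0.954 = 4470
30–44: 5636 × 0.962 = 5422
45–59: 12298 × 0.939 = 11548
60–74: 9756 × 0.938 = 9151
75–89: 11538 × 0.94 = 10846
→ [5546, 4470, 5422, 11548, 9151, 10846]
Total after period 3: 5546 + 4470 + 5422 + 11548 + 9151 + 10846 = 46983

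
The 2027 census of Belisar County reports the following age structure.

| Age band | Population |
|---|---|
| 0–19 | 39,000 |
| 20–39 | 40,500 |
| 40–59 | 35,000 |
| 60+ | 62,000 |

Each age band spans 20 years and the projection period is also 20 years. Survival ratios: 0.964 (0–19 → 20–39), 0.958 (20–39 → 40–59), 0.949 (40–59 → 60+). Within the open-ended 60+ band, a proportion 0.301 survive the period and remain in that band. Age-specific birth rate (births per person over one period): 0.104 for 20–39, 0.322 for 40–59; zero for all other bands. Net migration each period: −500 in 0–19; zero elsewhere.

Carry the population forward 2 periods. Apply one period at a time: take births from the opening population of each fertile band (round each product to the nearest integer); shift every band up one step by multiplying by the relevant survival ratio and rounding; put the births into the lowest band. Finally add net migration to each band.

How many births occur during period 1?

15482

Numbering the groups 1..4 from youngest to oldest:
After projecting period 1:
Births: 40500 * 0.104 = 4212 ; 35000 * 0.322 = 11270 → total 15482
Group 2: 39000 * 0.964 = 37596
Group 3: 40500 * 0.958 = 38799
Group 4: 35000 * 0.949 + 62000 * 0.301 = 33215 + 18662 = 51877
Net migration: Group 1 − 500 → 14982
End of period: [14982, 37596, 38799, 51877]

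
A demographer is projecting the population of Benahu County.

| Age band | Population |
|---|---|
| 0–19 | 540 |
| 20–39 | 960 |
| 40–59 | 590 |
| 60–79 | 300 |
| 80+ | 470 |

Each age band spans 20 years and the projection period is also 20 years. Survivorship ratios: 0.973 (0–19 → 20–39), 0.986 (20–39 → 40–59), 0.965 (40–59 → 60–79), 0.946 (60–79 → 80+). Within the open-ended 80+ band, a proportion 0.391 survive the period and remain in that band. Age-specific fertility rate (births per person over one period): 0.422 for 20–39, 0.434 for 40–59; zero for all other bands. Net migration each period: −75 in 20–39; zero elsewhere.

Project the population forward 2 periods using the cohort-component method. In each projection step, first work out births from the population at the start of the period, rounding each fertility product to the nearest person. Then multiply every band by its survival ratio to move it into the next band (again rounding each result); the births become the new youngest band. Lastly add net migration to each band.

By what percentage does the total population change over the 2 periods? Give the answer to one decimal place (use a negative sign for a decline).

13.6

— Period 1 —
Births: 960 × 0.422 = 405  |  590 × 0.434 = 256 ⇒ total 661
20–39: 540 × 0.973 = 525
40–59: 960 × 0.986 = 947
60–79: 590 × 0.965 = 569
80+: 300 × 0.946 + 470 × 0.391 = 284 + 184 = 468
Net migration: 20–39 − 75 → 450
Giving 661 / 450 / 947 / 569 / 468.
— Period 2 —
Births: 450 × 0.422 = 190  |  947 × 0.434 = 411 ⇒ total 601
20–39: 661 × 0.973 = 643
40–59: 450 × 0.986 = 444
60–79: 947 × 0.965 = 914
80+: 569 × 0.946 + 468 × 0.391 = 538 + 183 = 721
Net migration: 20–39 − 75 → 568
Giving 601 / 568 / 444 / 914 / 721.
Total: 2860 → 3248; change = 388; percentage change = 13.6%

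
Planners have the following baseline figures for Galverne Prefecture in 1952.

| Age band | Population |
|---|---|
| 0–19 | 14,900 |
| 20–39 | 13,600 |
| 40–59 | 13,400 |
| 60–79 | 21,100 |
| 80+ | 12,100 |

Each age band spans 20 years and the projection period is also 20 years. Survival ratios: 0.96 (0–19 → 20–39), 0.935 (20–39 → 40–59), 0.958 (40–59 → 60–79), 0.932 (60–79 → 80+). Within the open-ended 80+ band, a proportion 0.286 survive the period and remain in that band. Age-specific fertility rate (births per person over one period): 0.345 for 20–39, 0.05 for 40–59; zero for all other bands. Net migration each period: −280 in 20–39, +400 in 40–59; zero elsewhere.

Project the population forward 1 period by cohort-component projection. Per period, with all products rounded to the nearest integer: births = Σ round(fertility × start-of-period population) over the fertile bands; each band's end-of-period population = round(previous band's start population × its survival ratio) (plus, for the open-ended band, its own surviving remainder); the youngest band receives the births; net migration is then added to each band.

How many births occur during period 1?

5362

Numbering the groups 1..5 from youngest to oldest:
— Period 1 —
Births: 13600 * 0.345 = 4692, 13400 * 0.05 = 670 → total 5362
Group 2: 14900 * 0.96 = 14304
Group 3: 13600 * 0.935 = 12716
Group 4: 13400 * 0.958 = 12837
Group 5: 21100 * 0.932 + 12100 * 0.286 = 19665 + 3461 = 23126
Net migration: Group 2 − 280 → 14024; Group 3 + 400 → 13116
End of period: [5362, 14024, 13116, 12837, 23126]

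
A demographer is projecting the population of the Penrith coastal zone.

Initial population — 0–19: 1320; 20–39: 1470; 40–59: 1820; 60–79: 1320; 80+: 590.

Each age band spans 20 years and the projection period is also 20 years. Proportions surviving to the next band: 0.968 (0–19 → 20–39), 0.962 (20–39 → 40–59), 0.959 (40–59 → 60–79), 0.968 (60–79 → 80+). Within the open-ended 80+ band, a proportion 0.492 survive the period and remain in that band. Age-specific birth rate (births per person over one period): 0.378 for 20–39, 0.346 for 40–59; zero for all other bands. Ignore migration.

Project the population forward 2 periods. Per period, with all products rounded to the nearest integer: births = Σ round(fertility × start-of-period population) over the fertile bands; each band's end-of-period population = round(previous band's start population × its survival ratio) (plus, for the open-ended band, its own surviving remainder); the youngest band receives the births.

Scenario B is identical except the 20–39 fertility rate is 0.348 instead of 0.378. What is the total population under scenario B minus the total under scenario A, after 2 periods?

Period 1.
Births: 1470 × 0.378 = 556  |  1820 × 0.346 = 630 ⇒ total 1186
20–39: 1320 × 0.968 = 1278
40–59: 1470 × 0.962 = 1414
60–79: 1820 × 0.959 = 1745
80+: 1320 × 0.968 + 590 × 0.492 = 1278 + 290 = 1568
→ [1186, 1278, 1414, 1745, 1568]
Period 2.
Births: 1278 × 0.378 = 483  |  1414 × 0.346 = 489 ⇒ total 972
20–39: 1186 × 0.968 = 1148
40–59: 1278 × 0.962 = 1229
60–79: 1414 × 0.959 = 1356
80+: 1745 × 0.968 + 1568 × 0.492 = 1689 + 771 = 2460
→ [972, 1148, 1229, 1356, 2460]
Scenario A total after 2 periods: 7165
Scenario B projection —
Period 1.
Births: 1470 × 0.348 = 512  |  1820 × 0.346 = 630 ⇒ total 1142
20–39: 1320 × 0.968 = 1278
40–59: 1470 × 0.962 = 1414
60–79: 1820 × 0.959 = 1745
80+: 1320 × 0.968 + 590 × 0.492 = 1278 + 290 = 1568
→ [1142, 1278, 1414, 1745, 1568]
Period 2.
Births: 1278 × 0.348 = 445  |  1414 × 0.346 = 489 ⇒ total 934
20–39: 1142 × 0.968 = 1105
40–59: 1278 × 0.962 = 1229
60–79: 1414 × 0.959 = 1356
80+: 1745 × 0.968 + 1568 × 0.492 = 1689 + 771 = 2460
→ [934, 1105, 1229, 1356, 2460]
Scenario B total after 2 periods: 7084
Difference B − A = 7084 − 7165 = -81

-81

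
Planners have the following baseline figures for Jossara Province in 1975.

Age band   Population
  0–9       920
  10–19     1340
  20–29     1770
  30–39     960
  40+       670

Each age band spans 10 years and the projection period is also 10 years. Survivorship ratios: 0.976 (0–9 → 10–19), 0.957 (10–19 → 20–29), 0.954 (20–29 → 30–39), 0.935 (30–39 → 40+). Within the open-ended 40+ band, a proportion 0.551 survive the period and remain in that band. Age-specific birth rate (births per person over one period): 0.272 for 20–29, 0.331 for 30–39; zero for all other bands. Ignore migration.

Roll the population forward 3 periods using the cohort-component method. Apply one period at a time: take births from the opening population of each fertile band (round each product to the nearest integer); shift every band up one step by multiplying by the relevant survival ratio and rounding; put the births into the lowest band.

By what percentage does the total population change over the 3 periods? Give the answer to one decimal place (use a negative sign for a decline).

[period 1]
Births: 1770 × 0.272 = 481 ; 960 × 0.331 = 318 → 799
10–19: 920 × 0.976 = 898
20–29: 1340 × 0.957 = 1282
30–39: 1770 × 0.954 = 1689
40+: 960 × 0.935 + 670 × 0.551 = 898 + 369 = 1267
Giving 799 / 898 / 1282 / 1689 / 1267.
[period 2]
Births: 1282 × 0.272 = 349 ; 1689 × 0.331 = 559 → 908
10–19: 799 × 0.976 = 780
20–29: 898 × 0.957 = 859
30–39: 1282 × 0.954 = 1223
40+: 1689 × 0.935 + 1267 × 0.551 = 1579 + 698 = 2277
Giving 908 / 780 / 859 / 1223 / 2277.
[period 3]
Births: 859 × 0.272 = 234 ; 1223 × 0.331 = 405 → 639
10–19: 908 × 0.976 = 886
20–29: 780 × 0.957 = 746
30–39: 859 × 0.954 = 819
40+: 1223 × 0.935 + 2277 × 0.551 = 1144 + 1255 = 2399
Giving 639 / 886 / 746 / 819 / 2399.
Total: 5660 → 5489; change = -171; percentage change = -3.0%

-3.0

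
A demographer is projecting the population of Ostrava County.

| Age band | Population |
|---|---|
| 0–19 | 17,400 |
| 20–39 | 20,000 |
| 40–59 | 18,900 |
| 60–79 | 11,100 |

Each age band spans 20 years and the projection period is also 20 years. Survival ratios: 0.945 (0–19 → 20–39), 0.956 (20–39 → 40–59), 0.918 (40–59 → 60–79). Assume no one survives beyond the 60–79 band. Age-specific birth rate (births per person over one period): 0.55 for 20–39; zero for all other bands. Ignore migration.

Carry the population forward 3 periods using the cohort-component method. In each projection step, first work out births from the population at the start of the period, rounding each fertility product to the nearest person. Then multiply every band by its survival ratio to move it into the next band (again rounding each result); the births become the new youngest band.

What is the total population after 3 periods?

Period 1:
Births: 20000 * 0.55 = 11000
20–39: 17400 * 0.945 = 16443
40–59: 20000 * 0.956 = 19120
60–79: 18900 * 0.918 = 17350
Population now: 0–19=11000, 20–39=16443, 40–59=19120, 60–79=17350
Period 2:
Births: 16443 * 0.55 = 9044
20–39: 11000 * 0.945 = 10395
40–59: 16443 * 0.956 = 15720
60–79: 19120 * 0.918 = 17552
Population now: 0–19=9044, 20–39=10395, 40–59=15720, 60–79=17552
Period 3:
Births: 10395 * 0.55 = 5717
20–39: 9044 * 0.945 = 8547
40–59: 10395 * 0.956 = 9938
60–79: 15720 * 0.918 = 14431
Population now: 0–19=5717, 20–39=8547, 40–59=9938, 60–79=14431
Total after period 3: 5717 + 8547 + 9938 + 14431 = 38633

38633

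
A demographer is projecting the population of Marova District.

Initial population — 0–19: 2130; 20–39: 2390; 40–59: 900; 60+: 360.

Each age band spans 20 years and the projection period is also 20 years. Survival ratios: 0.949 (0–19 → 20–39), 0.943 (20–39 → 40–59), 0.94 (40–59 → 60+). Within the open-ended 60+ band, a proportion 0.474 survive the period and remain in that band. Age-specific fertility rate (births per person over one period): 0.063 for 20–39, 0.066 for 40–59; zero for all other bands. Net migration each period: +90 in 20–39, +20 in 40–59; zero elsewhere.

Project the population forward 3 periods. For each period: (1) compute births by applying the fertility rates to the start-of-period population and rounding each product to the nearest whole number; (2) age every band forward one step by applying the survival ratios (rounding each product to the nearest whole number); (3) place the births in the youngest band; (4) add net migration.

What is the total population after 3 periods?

3935

[period 1]
Births: 2390 × 0.063 = 151  |  900 × 0.066 = 59 → total 210
20–39: 2130 × 0.949 = 2021
40–59: 2390 × 0.943 = 2254
60+: 900 × 0.94 + 360 × 0.474 = 846 + 171 = 1017
Net migration: 20–39 + 90 → 2111; 40–59 + 20 → 2274
End of period: [210, 2111, 2274, 1017]
[period 2]
Births: 2111 × 0.063 = 133  |  2274 × 0.066 = 150 → total 283
20–39: 210 × 0.949 = 199
40–59: 2111 × 0.943 = 1991
60+: 2274 × 0.94 + 1017 × 0.474 = 2138 + 482 = 2620
Net migration: 20–39 + 90 → 289; 40–59 + 20 → 2011
End of period: [283, 289, 2011, 2620]
[period 3]
Births: 289 × 0.063 = 18  |  2011 × 0.066 = 133 → total 151
20–39: 283 × 0.949 = 269
40–59: 289 × 0.943 = 273
60+: 2011 × 0.94 + 2620 × 0.474 = 1890 + 1242 = 3132
Net migration: 20–39 + 90 → 359; 40–59 + 20 → 293
End of period: [151, 359, 293, 3132]
Total after period 3: 151 + 359 + 293 + 3132 = 3935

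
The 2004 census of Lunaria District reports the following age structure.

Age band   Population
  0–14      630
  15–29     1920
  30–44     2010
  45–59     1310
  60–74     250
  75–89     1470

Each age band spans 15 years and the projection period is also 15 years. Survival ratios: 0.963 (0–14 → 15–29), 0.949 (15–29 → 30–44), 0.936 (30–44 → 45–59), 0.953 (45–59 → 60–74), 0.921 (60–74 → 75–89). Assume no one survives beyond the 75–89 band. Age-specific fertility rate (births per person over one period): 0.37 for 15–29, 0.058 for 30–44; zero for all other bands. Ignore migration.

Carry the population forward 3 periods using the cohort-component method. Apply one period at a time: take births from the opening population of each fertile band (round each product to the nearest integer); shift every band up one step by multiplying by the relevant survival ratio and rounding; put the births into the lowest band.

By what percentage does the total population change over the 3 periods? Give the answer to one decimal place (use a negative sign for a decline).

-31.3

— Period 1 —
Births: 1920 × 0.37 = 710, 2010 × 0.058 = 117 → total 827
15–29: 630 × 0.963 = 607
30–44: 1920 × 0.949 = 1822
45–59: 2010 × 0.936 = 1881
60–74: 1310 × 0.953 = 1248
75–89: 250 × 0.921 = 230
Giving 827 / 607 / 1822 / 1881 / 1248 / 230.
— Period 2 —
Births: 607 × 0.37 = 225, 1822 × 0.058 = 106 → total 331
15–29: 827 × 0.963 = 796
30–44: 607 × 0.949 = 576
45–59: 1822 × 0.936 = 1705
60–74: 1881 × 0.953 = 1793
75–89: 1248 × 0.921 = 1149
Giving 331 / 796 / 576 / 1705 / 1793 / 1149.
— Period 3 —
Births: 796 × 0.37 = 295, 576 × 0.058 = 33 → total 328
15–29: 331 × 0.963 = 319
30–44: 796 × 0.949 = 755
45–59: 576 × 0.936 = 539
60–74: 1705 × 0.953 = 1625
75–89: 1793 × 0.921 = 1651
Giving 328 / 319 / 755 / 539 / 1625 / 1651.
Total: 7590 → 5217; change = -2373; percentage change = -31.3%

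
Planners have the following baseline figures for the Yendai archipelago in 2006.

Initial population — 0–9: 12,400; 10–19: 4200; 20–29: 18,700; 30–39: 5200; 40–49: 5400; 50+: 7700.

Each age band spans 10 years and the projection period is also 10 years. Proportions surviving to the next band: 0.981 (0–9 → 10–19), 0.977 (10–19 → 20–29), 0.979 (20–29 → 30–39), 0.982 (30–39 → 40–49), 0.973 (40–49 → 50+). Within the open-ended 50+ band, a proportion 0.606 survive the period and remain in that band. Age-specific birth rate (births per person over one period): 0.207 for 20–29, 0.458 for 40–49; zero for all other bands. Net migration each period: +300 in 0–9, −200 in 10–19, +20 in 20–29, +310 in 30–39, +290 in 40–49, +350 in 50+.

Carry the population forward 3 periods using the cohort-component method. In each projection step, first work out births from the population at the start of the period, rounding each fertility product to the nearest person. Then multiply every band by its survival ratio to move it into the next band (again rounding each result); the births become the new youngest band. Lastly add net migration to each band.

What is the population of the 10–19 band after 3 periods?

Call the bands 1 to 6, youngest first.
— Period 1 —
Births: 18700 * 0.207 = 3871  |  5400 * 0.458 = 2473 ⇒ total 6344
Band 2: 12400 * 0.981 = 12164
Band 3: 4200 * 0.977 = 4103
Band 4: 18700 * 0.979 = 18307
Band 5: 5200 * 0.982 = 5106
Band 6: 5400 * 0.973 + 7700 * 0.606 = 5254 + 4666 = 9920
Net migration: Band 1 + 300 → 6644; Band 2 − 200 → 11964; Band 3 + 20 → 4123; Band 4 + 310 → 18617; Band 5 + 290 → 5396; Band 6 + 350 → 10270
→ [6644, 11964, 4123, 18617, 5396, 10270]
— Period 2 —
Births: 4123 * 0.207 = 853  |  5396 * 0.458 = 2471 ⇒ total 3324
Band 2: 6644 * 0.981 = 6518
Band 3: 11964 * 0.977 = 11689
Band 4: 4123 * 0.979 = 4036
Band 5: 18617 * 0.982 = 18282
Band 6: 5396 * 0.973 + 10270 * 0.606 = 5250 + 6224 = 11474
Net migration: Band 1 + 300 → 3624; Band 2 − 200 → 6318; Band 3 + 20 → 11709; Band 4 + 310 → 4346; Band 5 + 290 → 18572; Band 6 + 350 → 11824
→ [3624, 6318, 11709, 4346, 18572, 11824]
— Period 3 —
Births: 11709 * 0.207 = 2424  |  18572 * 0.458 = 8506 ⇒ total 10930
Band 2: 3624 * 0.981 = 3555
Band 3: 6318 * 0.977 = 6173
Band 4: 11709 * 0.979 = 11463
Band 5: 4346 * 0.982 = 4268
Band 6: 18572 * 0.973 + 11824 * 0.606 = 18071 + 7165 = 25236
Net migration: Band 1 + 300 → 11230; Band 2 − 200 → 3355; Band 3 + 20 → 6193; Band 4 + 310 → 11773; Band 5 + 290 → 4558; Band 6 + 350 → 25586
→ [11230, 3355, 6193, 11773, 4558, 25586]

3355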